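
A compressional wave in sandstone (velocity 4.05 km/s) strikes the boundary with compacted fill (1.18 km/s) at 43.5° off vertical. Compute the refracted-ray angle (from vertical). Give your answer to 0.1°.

11.6°

Snell's law: sin θ₂ = (V₂/V₁)·sin θ₁ = (1.18/4.05)·sin 43.5° = 0.2006.
θ₂ = arcsin 0.2006 = 11.57° from the normal.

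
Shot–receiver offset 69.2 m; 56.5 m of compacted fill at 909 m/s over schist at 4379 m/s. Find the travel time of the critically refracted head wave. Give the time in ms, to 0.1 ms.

θ_c = arcsin(V₁/V₂) = arcsin(909/4379) = 11.98°, cos θ_c = 0.9782.
Intercept time tᵢ = 2h cos θ_c / V₁ = 2·56.5·0.9782/909 = 0.12160 s.
t = x/V₂ + tᵢ = 69.2/4379 + 0.12160 = 0.13741 s.

137.4 ms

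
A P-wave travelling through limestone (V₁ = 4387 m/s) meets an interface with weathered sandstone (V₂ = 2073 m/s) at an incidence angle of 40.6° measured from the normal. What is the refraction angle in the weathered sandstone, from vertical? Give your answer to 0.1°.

17.9°

sin θ₁/V₁ = sin θ₂/V₂ ⇒ sin θ₂ = 2073·sin 40.6°/4387 = 2073·0.6508/4387 = 0.3075.
θ₂ = sin⁻¹(0.3075) = 17.91° (from vertical).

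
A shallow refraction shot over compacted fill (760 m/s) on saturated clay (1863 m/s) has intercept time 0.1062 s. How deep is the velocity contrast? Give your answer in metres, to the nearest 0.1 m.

44.2 m

h = tᵢ·V₁·V₂ / (2·√(V₂²−V₁²)).
√(V₂²−V₁²) = √(1863² − 760²) = 1700.9 m/s.
h = 0.1062 s × 760 × 1863 / (2 × 1700.9) = 44.20 m.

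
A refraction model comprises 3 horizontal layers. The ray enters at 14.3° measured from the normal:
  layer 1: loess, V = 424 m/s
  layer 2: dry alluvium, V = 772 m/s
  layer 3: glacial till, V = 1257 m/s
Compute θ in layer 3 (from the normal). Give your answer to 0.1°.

Snell's law across each interface conserves sin θ / V, so sin θ_3 = V_3·sin θ₁/V₁.
sin θ_3 = 1257 × sin 14.3° / 424 = 0.7323.
θ_3 = 47.08° from the vertical.

47.1°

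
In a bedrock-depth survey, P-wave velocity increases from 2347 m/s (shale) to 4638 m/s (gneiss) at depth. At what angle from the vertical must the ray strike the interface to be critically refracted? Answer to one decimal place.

Critical incidence: sin θ_c = V₁/V₂ = 2347/4638 = 0.5060.
θ_c = arcsin 0.5060 = 30.40°.

30.4°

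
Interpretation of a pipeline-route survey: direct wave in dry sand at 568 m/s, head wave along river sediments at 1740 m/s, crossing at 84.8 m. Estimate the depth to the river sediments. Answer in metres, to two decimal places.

h = (x_cross/2)·√((V₂−V₁)/(V₂+V₁)).
(V₂−V₁)/(V₂+V₁) = (1740−568)/(1740+568) = 0.5078; √ = 0.7126.
h = (84.8/2)·0.7126 = 30.21 m.

30.21 m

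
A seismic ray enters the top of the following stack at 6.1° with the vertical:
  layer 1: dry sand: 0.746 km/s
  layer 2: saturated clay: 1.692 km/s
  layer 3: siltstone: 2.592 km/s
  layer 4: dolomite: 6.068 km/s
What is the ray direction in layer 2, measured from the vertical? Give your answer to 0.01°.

13.95°

Snell's law across each interface conserves sin θ / V, so sin θ_2 = V_2·sin θ₁/V₁.
sin θ_2 = 1.692 × sin 6.1° / 0.746 = 0.2410.
θ_2 = arcsin 0.2410 = 13.95°.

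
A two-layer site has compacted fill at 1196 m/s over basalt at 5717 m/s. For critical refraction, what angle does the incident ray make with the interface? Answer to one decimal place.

77.9°

At critical incidence the refracted ray runs along the interface (θ₂ = 90°), so sin θ_c = V₁/V₂.
θ_c = arcsin(1196/5717) = arcsin 0.2092 = 12.08°.
Measured from the interface: 90° − 12.08° = 77.92°.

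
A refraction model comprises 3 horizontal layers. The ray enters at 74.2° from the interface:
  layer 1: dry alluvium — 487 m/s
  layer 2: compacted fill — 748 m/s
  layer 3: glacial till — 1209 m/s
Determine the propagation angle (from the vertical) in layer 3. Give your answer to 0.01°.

42.53°

From the normal: θ₁ = 90° − 74.2° = 15.8°.
Snell's law across each interface conserves sin θ / V, so sin θ_3 = V_3·sin θ₁/V₁.
sin θ_3 = 1209 × sin 15.8° / 487 = 0.6759.
θ_3 = 42.53° from the vertical.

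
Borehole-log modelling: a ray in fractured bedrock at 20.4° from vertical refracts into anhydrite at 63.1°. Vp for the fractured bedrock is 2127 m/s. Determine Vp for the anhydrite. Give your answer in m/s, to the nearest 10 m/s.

sin 20.4° = 0.3486; sin 63.1° = 0.8918.
V₂ = V₁·(sin θ₂/sin θ₁) = 2127·(0.8918/0.3486) = 5441.78 m/s.

5440 m/s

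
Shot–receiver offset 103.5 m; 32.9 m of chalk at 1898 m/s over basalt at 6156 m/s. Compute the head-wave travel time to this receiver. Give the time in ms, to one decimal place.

θ_c = arcsin(V₁/V₂) = arcsin(1898/6156) = 17.96°, cos θ_c = 0.9513.
Intercept time tᵢ = 2h cos θ_c / V₁ = 2·32.9·0.9513/1898 = 0.03298 s.
t = x/V₂ + tᵢ = 103.5/6156 + 0.03298 = 0.04979 s.

49.8 ms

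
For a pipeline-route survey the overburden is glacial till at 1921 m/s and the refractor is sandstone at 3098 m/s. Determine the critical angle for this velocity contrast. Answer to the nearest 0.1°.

At critical incidence the refracted ray runs along the interface (θ₂ = 90°), so sin θ_c = V₁/V₂.
θ_c = arcsin(1921/3098) = arcsin 0.6201 = 38.32°.

38.3°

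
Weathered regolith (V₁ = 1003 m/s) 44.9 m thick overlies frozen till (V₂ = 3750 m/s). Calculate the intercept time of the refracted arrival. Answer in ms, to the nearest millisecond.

θ_c = arcsin(V₁/V₂) = arcsin(1003/3750) = 15.51°; cos θ_c = 0.9636.
tᵢ = 2h·cos θ_c / V₁ = 2·44.9·0.9636 / 1003 = 0.08627 s.

86 ms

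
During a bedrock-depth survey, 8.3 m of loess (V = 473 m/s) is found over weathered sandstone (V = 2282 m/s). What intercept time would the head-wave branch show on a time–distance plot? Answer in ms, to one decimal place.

34.3 ms

tᵢ = 2h·√(V₂²−V₁²)/(V₁V₂).
√(V₂²−V₁²) = √(2282²−473²) = 2232.4 m/s.
tᵢ = 2·8.3·2232.4/(473·2282) = 0.03433 s.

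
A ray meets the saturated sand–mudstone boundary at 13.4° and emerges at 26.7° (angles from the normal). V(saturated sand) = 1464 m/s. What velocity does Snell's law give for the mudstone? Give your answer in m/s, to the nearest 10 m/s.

sin 13.4° = 0.2317; sin 26.7° = 0.4493.
V₂ = V₁·(sin θ₂/sin θ₁) = 1464·(0.4493/0.2317) = 2838.44 m/s.

2840 m/s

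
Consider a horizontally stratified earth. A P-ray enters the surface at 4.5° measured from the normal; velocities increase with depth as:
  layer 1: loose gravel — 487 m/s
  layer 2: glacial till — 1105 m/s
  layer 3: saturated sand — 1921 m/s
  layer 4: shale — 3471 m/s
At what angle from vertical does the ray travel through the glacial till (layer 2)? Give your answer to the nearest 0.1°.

Ray parameter p = sin 4.5° / 487 = 1.6111e-04 s/m.
sin θ_2 = p·V_2 = 1.6111e-04 × 1105 = 0.1780.
θ_2 = 10.25° from the vertical.

10.3°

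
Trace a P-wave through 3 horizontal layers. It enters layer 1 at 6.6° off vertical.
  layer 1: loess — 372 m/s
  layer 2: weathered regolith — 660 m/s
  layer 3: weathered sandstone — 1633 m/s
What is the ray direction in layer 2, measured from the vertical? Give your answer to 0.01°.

Ray parameter p = sin 6.6° / 372 = 3.0897e-04 s/m.
sin θ_2 = p·V_2 = 3.0897e-04 × 660 = 0.2039.
θ_2 = 11.77° from the vertical.

11.77°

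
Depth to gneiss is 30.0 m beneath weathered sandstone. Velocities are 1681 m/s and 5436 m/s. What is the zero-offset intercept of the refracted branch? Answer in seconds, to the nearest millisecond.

θ_c = arcsin(V₁/V₂) = arcsin(1681/5436) = 18.01°; cos θ_c = 0.9510.
tᵢ = 2h·cos θ_c / V₁ = 2·30.0·0.9510 / 1681 = 0.03394 s.

0.034 s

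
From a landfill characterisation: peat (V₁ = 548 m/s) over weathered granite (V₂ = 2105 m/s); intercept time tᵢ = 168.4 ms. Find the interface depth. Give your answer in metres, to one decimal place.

h = tᵢ·V₁·V₂ / (2·√(V₂²−V₁²)).
√(V₂²−V₁²) = √(2105² − 548²) = 2032.4 m/s.
h = 0.1684 s × 548 × 2105 / (2 × 2032.4) = 47.79 m.

47.8 m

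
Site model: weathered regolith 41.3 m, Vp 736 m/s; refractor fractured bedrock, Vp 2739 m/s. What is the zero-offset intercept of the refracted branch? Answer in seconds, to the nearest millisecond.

tᵢ = 2h·√(V₂²−V₁²)/(V₁V₂).
√(V₂²−V₁²) = √(2739²−736²) = 2638.3 m/s.
tᵢ = 2·41.3·2638.3/(736·2739) = 0.10810 s.

0.108 s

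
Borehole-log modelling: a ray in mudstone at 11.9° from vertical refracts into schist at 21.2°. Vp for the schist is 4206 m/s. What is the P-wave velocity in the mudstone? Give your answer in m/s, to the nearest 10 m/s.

2400 m/s

sin 11.9° = 0.2062; sin 21.2° = 0.3616.
V₁ = V₂·(sin θ₁/sin θ₂) = 4206·(0.2062/0.3616) = 2398.33 m/s.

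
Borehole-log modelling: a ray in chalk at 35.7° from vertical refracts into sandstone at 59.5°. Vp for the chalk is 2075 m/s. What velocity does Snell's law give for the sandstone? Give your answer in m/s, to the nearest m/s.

sin 35.7° = 0.5835; sin 59.5° = 0.8616.
V₂ = V₁·(sin θ₂/sin θ₁) = 2075·(0.8616/0.5835) = 3063.85 m/s.

3064 m/s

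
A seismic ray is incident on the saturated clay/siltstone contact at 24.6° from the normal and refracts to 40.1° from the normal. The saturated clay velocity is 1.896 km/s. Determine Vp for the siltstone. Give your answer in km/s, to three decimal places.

2.934 km/s

Snell's law: sin 24.6°/V₁ = sin 40.1°/V₂.
V₂ = V₁·sin 40.1°/sin 24.6° = 1.896 × 1.5473 = 2.934 km/s.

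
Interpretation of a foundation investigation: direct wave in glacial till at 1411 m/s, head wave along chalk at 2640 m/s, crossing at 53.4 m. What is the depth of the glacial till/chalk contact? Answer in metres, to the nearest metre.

15 m

h = (x_cross/2)·√((V₂−V₁)/(V₂+V₁)).
(V₂−V₁)/(V₂+V₁) = (2640−1411)/(2640+1411) = 0.3034; √ = 0.5508.
h = (53.4/2)·0.5508 = 14.71 m.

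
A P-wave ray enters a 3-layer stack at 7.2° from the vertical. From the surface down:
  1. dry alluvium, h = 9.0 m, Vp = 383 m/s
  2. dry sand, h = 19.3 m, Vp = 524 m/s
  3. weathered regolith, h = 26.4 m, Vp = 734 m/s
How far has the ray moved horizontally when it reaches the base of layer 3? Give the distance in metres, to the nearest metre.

11 m

Apply Snell's law at each interface; in layer i the horizontal offset is hᵢ·tan θᵢ.
Layer 1: θ = 7.20°; offset = 9.0·tan 7.20° = 1.137 m.
Layer 2: sin θ = 524·sin 7.2°/383 = 0.1715, θ = 9.87°; offset = 19.3·tan 9.87° = 3.359 m.
Layer 3: sin θ = 734·sin 7.2°/383 = 0.2402, θ = 13.90°; offset = 26.4·tan 13.90° = 6.532 m.
Σ offsets = 11.029 m.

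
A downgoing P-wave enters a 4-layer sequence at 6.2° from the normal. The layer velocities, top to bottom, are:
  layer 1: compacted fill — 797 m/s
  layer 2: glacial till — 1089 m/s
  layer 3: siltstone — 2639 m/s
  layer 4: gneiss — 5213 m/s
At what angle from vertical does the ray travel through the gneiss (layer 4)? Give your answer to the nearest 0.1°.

Ray parameter p = sin 6.2° / 797 = 1.3551e-04 s/m.
sin θ_4 = p·V_4 = 1.3551e-04 × 5213 = 0.7064.
θ_4 = 44.94° from the vertical.

44.9°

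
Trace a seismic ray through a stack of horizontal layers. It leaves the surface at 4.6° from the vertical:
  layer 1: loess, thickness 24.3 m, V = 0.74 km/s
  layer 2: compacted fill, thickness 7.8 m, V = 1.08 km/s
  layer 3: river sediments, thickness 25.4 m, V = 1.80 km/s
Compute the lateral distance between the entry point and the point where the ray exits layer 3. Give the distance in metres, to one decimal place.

Ray parameter p = sin 4.6° / 0.74 km/s = 1.0838e-01 s/km.
Layer 1: θ = 4.60°; offset = 24.3·tan 4.60° = 1.955 m.
Layer 2: sin θ = p·1.08 = 0.1170 → θ = 6.72°; offset = 7.8·tan 6.72° = 0.919 m.
Layer 3: sin θ = p·1.80 = 0.1951 → θ = 11.25°; offset = 25.4·tan 11.25° = 5.052 m.
Total horizontal offset = 7.926 m.

7.9 m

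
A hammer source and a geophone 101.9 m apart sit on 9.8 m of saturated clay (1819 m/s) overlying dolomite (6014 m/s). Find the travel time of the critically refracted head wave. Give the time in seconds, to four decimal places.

θ_c = arcsin(V₁/V₂) = arcsin(1819/6014) = 17.61°, cos θ_c = 0.9532.
Intercept time tᵢ = 2h cos θ_c / V₁ = 2·9.8·0.9532/1819 = 0.01027 s.
t = x/V₂ + tᵢ = 101.9/6014 + 0.01027 = 0.02721 s.

0.0272 s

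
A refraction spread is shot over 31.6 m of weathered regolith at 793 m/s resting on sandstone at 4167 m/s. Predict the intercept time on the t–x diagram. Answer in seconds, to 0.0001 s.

tᵢ = 2h·√(V₂²−V₁²)/(V₁V₂).
√(V₂²−V₁²) = √(4167²−793²) = 4090.8 m/s.
tᵢ = 2·31.6·4090.8/(793·4167) = 0.07824 s.

0.0782 s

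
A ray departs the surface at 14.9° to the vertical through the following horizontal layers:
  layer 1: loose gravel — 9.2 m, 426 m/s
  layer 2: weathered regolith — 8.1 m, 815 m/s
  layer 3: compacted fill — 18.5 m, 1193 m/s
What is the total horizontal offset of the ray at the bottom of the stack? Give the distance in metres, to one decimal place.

26.2 m

Apply Snell's law at each interface; in layer i the horizontal offset is hᵢ·tan θᵢ.
Layer 1: θ = 14.90°; offset = 9.2·tan 14.90° = 2.448 m.
Layer 2: sin θ = 815·sin 14.9°/426 = 0.4919, θ = 29.47°; offset = 8.1·tan 29.47° = 4.577 m.
Layer 3: sin θ = 1193·sin 14.9°/426 = 0.7201, θ = 46.06°; offset = 18.5·tan 46.06° = 19.199 m.
Σ offsets = 26.224 m.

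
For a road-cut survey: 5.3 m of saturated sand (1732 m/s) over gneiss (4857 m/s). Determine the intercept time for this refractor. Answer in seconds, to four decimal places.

tᵢ = 2h·√(V₂²−V₁²)/(V₁V₂).
√(V₂²−V₁²) = √(4857²−1732²) = 4537.7 m/s.
tᵢ = 2·5.3·4537.7/(1732·4857) = 0.00572 s.

0.0057 s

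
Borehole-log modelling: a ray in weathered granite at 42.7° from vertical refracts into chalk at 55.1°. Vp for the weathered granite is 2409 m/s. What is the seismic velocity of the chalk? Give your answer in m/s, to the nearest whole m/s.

Snell's law: sin 42.7°/V₁ = sin 55.1°/V₂.
V₂ = V₁·sin 55.1°/sin 42.7° = 2409 × 1.2094 = 2913.39 m/s.

2913 m/s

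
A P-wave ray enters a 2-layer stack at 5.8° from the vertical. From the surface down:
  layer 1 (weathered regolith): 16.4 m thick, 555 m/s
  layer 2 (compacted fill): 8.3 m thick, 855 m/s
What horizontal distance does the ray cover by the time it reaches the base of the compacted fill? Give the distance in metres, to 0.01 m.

2.97 m

Ray parameter p = sin 5.8° / 555 m/s = 1.8208e-04 s/m.
Layer 1: θ = 5.80°; offset = 16.4·tan 5.80° = 1.6659 m.
Layer 2: sin θ = p·855 = 0.1557 → θ = 8.96°; offset = 8.3·tan 8.96° = 1.3081 m.
Total horizontal offset = 2.9740 m.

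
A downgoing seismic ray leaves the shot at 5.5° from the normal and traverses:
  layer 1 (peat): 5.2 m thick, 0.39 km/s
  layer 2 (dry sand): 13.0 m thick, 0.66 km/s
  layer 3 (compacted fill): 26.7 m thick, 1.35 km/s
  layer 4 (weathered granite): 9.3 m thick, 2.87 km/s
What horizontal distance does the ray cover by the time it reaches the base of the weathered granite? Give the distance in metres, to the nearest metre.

p = sin θ₁/V₁ = sin 5.5°/0.39 = 2.4576e-01 s/km is conserved through the stack.
Layer 1: θ = 5.50°; offset = 5.2·tan 5.50° = 0.501 m.
Layer 2: sin θ = p·0.66 = 0.1622 → θ = 9.33°; offset = 13.0·tan 9.33° = 2.137 m.
Layer 3: sin θ = p·1.35 = 0.3318 → θ = 19.38°; offset = 26.7·tan 19.38° = 9.390 m.
Layer 4: sin θ = p·2.87 = 0.7053 → θ = 44.86°; offset = 9.3·tan 44.86° = 9.253 m.
Summing the layer offsets gives 21.281 m.

21 m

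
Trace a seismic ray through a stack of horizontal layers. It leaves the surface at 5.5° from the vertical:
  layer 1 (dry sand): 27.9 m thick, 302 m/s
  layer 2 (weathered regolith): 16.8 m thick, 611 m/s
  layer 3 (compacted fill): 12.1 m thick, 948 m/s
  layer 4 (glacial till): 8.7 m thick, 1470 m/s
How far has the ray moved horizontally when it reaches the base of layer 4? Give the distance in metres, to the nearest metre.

14 m

Ray parameter p = sin 5.5° / 302 m/s = 3.1737e-04 s/m.
Layer 1: θ = 5.50°; offset = 27.9·tan 5.50° = 2.686 m.
Layer 2: sin θ = p·611 = 0.1939 → θ = 11.18°; offset = 16.8·tan 11.18° = 3.321 m.
Layer 3: sin θ = p·948 = 0.3009 → θ = 17.51°; offset = 12.1·tan 17.51° = 3.817 m.
Layer 4: sin θ = p·1470 = 0.4665 → θ = 27.81°; offset = 8.7·tan 27.81° = 4.589 m.
Total horizontal offset = 14.413 m.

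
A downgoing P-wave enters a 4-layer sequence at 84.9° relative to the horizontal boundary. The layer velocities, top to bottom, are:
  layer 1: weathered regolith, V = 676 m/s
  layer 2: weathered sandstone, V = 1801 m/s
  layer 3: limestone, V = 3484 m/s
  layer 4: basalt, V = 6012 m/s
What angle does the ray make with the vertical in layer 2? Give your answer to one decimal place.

From the normal: θ₁ = 90° − 84.9° = 5.1°.
Ray parameter p = sin 5.1° / 676 = 1.3150e-04 s/m.
sin θ_2 = p·V_2 = 1.3150e-04 × 1801 = 0.2368.
θ_2 = arcsin 0.2368 = 13.70°.

13.7°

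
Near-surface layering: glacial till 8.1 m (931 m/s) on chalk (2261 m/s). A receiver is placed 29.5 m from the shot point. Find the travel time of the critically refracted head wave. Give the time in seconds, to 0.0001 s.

0.0289 s

t = x/V₂ + 2h·√(V₂²−V₁²)/(V₁V₂).
√(V₂²−V₁²) = √(2261²−931²) = 2060.4 m/s; delay term = 2·8.1·2060.4/(931·2261) = 0.01586 s.
t = 29.5/2261 + 0.01586 = 0.02890 s.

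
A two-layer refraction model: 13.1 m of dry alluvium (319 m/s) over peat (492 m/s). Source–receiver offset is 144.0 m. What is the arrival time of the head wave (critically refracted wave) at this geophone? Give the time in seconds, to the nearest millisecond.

0.355 s

θ_c = arcsin(V₁/V₂) = arcsin(319/492) = 40.42°, cos θ_c = 0.7613.
Intercept time tᵢ = 2h cos θ_c / V₁ = 2·13.1·0.7613/319 = 0.06253 s.
t = x/V₂ + tᵢ = 144.0/492 + 0.06253 = 0.35521 s.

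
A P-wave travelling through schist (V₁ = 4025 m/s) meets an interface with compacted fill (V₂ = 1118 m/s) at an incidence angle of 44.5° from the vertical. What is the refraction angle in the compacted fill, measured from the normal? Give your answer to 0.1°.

sin θ₁/V₁ = sin θ₂/V₂ ⇒ sin θ₂ = 1118·sin 44.5°/4025 = 1118·0.7009/4025 = 0.1947.
θ₂ = sin⁻¹(0.1947) = 11.23° (from vertical).

11.2°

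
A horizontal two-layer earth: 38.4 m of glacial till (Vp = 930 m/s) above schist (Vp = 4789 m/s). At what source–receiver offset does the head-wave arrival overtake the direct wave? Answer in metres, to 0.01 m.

93.49 m

x_cross = 2h·√((V₂+V₁)/(V₂−V₁)).
(V₂+V₁)/(V₂−V₁) = (4789+930)/(4789−930) = 1.4820; √ = 1.2174.
x_cross = 2·38.4·1.2174 = 93.49 m.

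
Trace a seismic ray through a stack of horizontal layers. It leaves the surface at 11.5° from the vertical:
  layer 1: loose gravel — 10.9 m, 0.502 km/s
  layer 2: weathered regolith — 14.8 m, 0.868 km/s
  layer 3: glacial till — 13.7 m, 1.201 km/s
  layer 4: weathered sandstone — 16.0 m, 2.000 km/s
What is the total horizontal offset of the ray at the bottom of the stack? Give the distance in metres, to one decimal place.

36.0 m

Ray parameter p = sin 11.5° / 0.502 km/s = 3.9715e-01 s/km.
Layer 1: θ = 11.50°; offset = 10.9·tan 11.50° = 2.218 m.
Layer 2: sin θ = p·0.868 = 0.3447 → θ = 20.16°; offset = 14.8·tan 20.16° = 5.435 m.
Layer 3: sin θ = p·1.201 = 0.4770 → θ = 28.49°; offset = 13.7·tan 28.49° = 7.435 m.
Layer 4: sin θ = p·2.000 = 0.7943 → θ = 52.59°; offset = 16.0·tan 52.59° = 20.919 m.
Summing the layer offsets gives 36.006 m.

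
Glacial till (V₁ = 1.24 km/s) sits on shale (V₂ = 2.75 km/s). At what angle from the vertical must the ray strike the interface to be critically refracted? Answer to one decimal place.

Critical incidence: sin θ_c = V₁/V₂ = 1.24/2.75 = 0.4509.
θ_c = arcsin 0.4509 = 26.80°.

26.8°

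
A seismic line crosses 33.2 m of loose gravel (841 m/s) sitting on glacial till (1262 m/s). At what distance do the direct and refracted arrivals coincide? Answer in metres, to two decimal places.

x_cross = 2h·√((V₂+V₁)/(V₂−V₁)).
(V₂+V₁)/(V₂−V₁) = (1262+841)/(1262−841) = 4.9952; √ = 2.2350.
x_cross = 2·33.2·2.2350 = 148.40 m.

148.40 m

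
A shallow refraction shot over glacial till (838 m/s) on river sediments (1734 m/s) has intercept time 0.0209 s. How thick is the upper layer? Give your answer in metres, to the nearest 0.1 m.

h = tᵢ·V₁·V₂ / (2·√(V₂²−V₁²)).
√(V₂²−V₁²) = √(1734² − 838²) = 1518.1 m/s.
h = 0.0209 s × 838 × 1734 / (2 × 1518.1) = 10.00 m.

10.0 m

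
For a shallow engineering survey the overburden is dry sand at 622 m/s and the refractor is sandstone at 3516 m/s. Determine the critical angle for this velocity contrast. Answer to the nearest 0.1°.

At critical incidence the refracted ray runs along the interface (θ₂ = 90°), so sin θ_c = V₁/V₂.
θ_c = arcsin(622/3516) = arcsin 0.1769 = 10.19°.

10.2°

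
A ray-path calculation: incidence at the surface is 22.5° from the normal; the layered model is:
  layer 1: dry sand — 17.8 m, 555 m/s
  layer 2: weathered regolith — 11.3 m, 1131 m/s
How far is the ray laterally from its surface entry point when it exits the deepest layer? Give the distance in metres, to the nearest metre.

p = sin θ₁/V₁ = sin 22.5°/555 = 6.8952e-04 s/m is conserved through the stack.
Layer 1: θ = 22.50°; offset = 17.8·tan 22.50° = 7.373 m.
Layer 2: sin θ = p·1131 = 0.7798 → θ = 51.25°; offset = 11.3·tan 51.25° = 14.078 m.
Σ offsets = 21.451 m.

21 m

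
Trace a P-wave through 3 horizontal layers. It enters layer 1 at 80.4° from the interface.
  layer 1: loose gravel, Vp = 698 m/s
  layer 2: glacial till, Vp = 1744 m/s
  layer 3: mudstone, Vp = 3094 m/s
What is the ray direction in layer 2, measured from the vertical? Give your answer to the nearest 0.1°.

From the normal: θ₁ = 90° − 80.4° = 9.6°.
Ray parameter p = sin 9.6° / 698 = 2.3892e-04 s/m.
sin θ_2 = p·V_2 = 2.3892e-04 × 1744 = 0.4167.
θ_2 = 24.63° from the vertical.

24.6°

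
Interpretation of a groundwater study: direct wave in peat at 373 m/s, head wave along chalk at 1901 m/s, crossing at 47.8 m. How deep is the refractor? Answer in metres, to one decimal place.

19.6 m

x_cross = 2h·√((V₂+V₁)/(V₂−V₁)) → h = x_cross / (2·√((V₂+V₁)/(V₂−V₁))).
√((V₂+V₁)/(V₂−V₁)) = √((1901+373)/(1901−373)) = 1.2199.
h = 47.8 / (2·1.2199) = 19.59 m.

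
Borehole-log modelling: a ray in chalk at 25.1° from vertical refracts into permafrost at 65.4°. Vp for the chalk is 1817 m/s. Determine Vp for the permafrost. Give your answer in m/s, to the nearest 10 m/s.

3890 m/s

Snell's law: sin 25.1°/V₁ = sin 65.4°/V₂.
V₂ = V₁·sin 65.4°/sin 25.1° = 1817 × 2.1434 = 3894.59 m/s.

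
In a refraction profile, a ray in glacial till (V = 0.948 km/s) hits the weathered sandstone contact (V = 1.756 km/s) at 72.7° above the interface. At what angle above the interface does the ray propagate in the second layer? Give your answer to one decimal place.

Angle from the normal: 90° − 72.7° = 17.3°.
sin θ₁/V₁ = sin θ₂/V₂ ⇒ sin θ₂ = 1.756·sin 17.3°/0.948 = 1.756·0.2974/0.948 = 0.5508.
θ₂ = arcsin 0.5508 = 33.42° from the normal.
From the interface: 90° − 33.42° = 56.58°.

56.6°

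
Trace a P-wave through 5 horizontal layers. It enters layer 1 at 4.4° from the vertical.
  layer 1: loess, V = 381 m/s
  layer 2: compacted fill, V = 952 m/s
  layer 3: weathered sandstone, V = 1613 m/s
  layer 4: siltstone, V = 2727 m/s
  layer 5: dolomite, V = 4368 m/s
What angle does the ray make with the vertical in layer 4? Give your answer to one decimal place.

Ray parameter p = sin 4.4° / 381 = 2.0136e-04 s/m.
sin θ_4 = p·V_4 = 2.0136e-04 × 2727 = 0.5491.
θ_4 = 33.31° from the vertical.

33.3°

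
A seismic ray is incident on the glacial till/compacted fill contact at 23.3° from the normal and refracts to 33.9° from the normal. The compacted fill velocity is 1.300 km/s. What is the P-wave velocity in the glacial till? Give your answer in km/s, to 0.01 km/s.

Snell's law: sin 23.3°/V₁ = sin 33.9°/V₂.
V₁ = V₂·sin 23.3°/sin 33.9° = 1.300 × 0.7092 = 0.92 km/s.

0.92 km/s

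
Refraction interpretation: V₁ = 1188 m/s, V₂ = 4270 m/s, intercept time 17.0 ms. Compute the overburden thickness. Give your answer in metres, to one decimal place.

10.5 m

θ_c = arcsin(1188/4270) = 16.15°; cos θ_c = 0.9605.
tᵢ = 2h cos θ_c/V₁ ⇒ h = tᵢ·V₁/(2 cos θ_c) = 0.017·1188/(2·0.9605) = 10.51 m.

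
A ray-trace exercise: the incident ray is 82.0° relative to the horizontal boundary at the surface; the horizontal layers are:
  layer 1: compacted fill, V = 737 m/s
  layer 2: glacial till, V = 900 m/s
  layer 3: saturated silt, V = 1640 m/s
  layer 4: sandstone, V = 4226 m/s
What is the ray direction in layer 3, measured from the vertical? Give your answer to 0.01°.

18.04°

From the normal: θ₁ = 90° − 82.0° = 8.0°.
Snell's law across each interface conserves sin θ / V, so sin θ_3 = V_3·sin θ₁/V₁.
sin θ_3 = 1640 × sin 8.0° / 737 = 0.3097.
θ_3 = arcsin 0.3097 = 18.04°.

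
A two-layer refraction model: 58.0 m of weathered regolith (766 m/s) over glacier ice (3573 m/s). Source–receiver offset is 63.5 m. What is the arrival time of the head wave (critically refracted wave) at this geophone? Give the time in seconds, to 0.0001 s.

0.1657 s

t = x/V₂ + 2h·√(V₂²−V₁²)/(V₁V₂).
√(V₂²−V₁²) = √(3573²−766²) = 3489.9 m/s; delay term = 2·58.0·3489.9/(766·3573) = 0.14792 s.
t = 63.5/3573 + 0.14792 = 0.16569 s.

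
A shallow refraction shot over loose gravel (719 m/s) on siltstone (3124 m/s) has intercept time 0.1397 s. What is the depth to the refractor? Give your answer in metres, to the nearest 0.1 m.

51.6 m

θ_c = arcsin(719/3124) = 13.31°; cos θ_c = 0.9732.
tᵢ = 2h cos θ_c/V₁ ⇒ h = tᵢ·V₁/(2 cos θ_c) = 0.1397·719/(2·0.9732) = 51.61 m.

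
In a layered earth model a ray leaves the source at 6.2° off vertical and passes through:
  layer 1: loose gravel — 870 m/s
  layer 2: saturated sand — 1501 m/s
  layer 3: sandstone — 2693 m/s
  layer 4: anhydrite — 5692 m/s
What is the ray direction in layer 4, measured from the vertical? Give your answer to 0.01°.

44.96°

Snell's law across each interface conserves sin θ / V, so sin θ_4 = V_4·sin θ₁/V₁.
sin θ_4 = 5692 × sin 6.2° / 870 = 0.7066.
θ_4 = 44.96° from the vertical.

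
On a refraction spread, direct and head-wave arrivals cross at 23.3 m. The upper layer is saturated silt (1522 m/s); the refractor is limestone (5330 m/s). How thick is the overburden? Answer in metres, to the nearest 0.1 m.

h = (x_cross/2)·√((V₂−V₁)/(V₂+V₁)).
(V₂−V₁)/(V₂+V₁) = (5330−1522)/(5330+1522) = 0.5558; √ = 0.7455.
h = (23.3/2)·0.7455 = 8.68 m.

8.7 m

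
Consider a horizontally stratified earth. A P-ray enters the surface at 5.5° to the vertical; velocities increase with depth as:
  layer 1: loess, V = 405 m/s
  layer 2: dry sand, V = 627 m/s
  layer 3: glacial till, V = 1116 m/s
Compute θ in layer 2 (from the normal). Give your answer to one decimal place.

8.5°

Ray parameter p = sin 5.5° / 405 = 2.3666e-04 s/m.
sin θ_2 = p·V_2 = 2.3666e-04 × 627 = 0.1484.
θ_2 = arcsin 0.1484 = 8.53°.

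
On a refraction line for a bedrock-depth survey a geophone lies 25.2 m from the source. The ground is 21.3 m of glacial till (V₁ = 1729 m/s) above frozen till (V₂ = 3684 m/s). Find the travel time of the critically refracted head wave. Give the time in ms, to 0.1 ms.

28.6 ms

t = x/V₂ + 2h·√(V₂²−V₁²)/(V₁V₂).
√(V₂²−V₁²) = √(3684²−1729²) = 3253.1 m/s; delay term = 2·21.3·3253.1/(1729·3684) = 0.02176 s.
t = 25.2/3684 + 0.02176 = 0.02860 s.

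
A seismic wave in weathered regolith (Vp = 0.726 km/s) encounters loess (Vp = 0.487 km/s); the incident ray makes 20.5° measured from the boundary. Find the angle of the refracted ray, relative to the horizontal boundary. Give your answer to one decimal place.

Convert to the normal: θ₁ = 90° − 20.5° = 69.5°.
sin θ₁/V₁ = sin θ₂/V₂ ⇒ sin θ₂ = 0.487·sin 69.5°/0.726 = 0.487·0.9367/0.726 = 0.6283.
θ₂ = arcsin 0.6283 = 38.93° from the normal.
From the interface: 90° − 38.93° = 51.07°.

51.1°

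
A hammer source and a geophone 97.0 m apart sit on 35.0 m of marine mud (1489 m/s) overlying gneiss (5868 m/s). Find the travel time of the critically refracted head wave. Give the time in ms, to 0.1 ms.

62.0 ms

θ_c = arcsin(V₁/V₂) = arcsin(1489/5868) = 14.70°, cos θ_c = 0.9673.
Intercept time tᵢ = 2h cos θ_c / V₁ = 2·35.0·0.9673/1489 = 0.04547 s.
t = x/V₂ + tᵢ = 97.0/5868 + 0.04547 = 0.06200 s.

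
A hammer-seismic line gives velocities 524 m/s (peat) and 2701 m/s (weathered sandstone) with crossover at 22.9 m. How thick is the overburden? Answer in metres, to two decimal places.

9.41 m

h = (x_cross/2)·√((V₂−V₁)/(V₂+V₁)).
(V₂−V₁)/(V₂+V₁) = (2701−524)/(2701+524) = 0.6750; √ = 0.8216.
h = (22.9/2)·0.8216 = 9.41 m.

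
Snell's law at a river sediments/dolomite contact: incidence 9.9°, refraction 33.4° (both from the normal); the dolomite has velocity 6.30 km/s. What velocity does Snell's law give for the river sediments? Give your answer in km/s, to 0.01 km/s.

Snell's law: sin 9.9°/V₁ = sin 33.4°/V₂.
V₁ = V₂·sin 9.9°/sin 33.4° = 6.30 × 0.3123 = 1.97 km/s.

1.97 km/s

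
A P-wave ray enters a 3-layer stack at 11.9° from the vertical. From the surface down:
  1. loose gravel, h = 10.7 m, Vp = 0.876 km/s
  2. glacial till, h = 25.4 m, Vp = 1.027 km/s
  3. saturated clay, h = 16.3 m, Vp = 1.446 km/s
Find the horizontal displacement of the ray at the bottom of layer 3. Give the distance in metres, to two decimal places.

Ray parameter p = sin 11.9° / 0.876 km/s = 2.3539e-01 s/km.
Layer 1: θ = 11.90°; offset = 10.7·tan 11.90° = 2.2548 m.
Layer 2: sin θ = p·1.027 = 0.2417 → θ = 13.99°; offset = 25.4·tan 13.99° = 6.3281 m.
Layer 3: sin θ = p·1.446 = 0.3404 → θ = 19.90°; offset = 16.3·tan 19.90° = 5.9005 m.
Summing the layer offsets gives 14.4834 m.

14.48 m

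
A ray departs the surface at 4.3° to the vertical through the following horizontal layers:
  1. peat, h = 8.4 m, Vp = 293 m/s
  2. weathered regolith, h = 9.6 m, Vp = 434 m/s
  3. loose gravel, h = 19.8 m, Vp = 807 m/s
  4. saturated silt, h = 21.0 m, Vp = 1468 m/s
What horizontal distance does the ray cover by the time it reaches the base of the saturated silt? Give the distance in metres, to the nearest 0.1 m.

Apply Snell's law at each interface; in layer i the horizontal offset is hᵢ·tan θᵢ.
Layer 1: θ = 4.30°; offset = 8.4·tan 4.30° = 0.632 m.
Layer 2: sin θ = 434·sin 4.3°/293 = 0.1111, θ = 6.38°; offset = 9.6·tan 6.38° = 1.073 m.
Layer 3: sin θ = 807·sin 4.3°/293 = 0.2065, θ = 11.92°; offset = 19.8·tan 11.92° = 4.179 m.
Layer 4: sin θ = 1468·sin 4.3°/293 = 0.3757, θ = 22.07°; offset = 21.0·tan 22.07° = 8.512 m.
Total horizontal offset = 14.396 m.

14.4 m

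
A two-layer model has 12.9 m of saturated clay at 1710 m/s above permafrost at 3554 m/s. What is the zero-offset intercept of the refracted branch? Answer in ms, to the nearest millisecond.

13 ms

tᵢ = 2h·√(V₂²−V₁²)/(V₁V₂).
√(V₂²−V₁²) = √(3554²−1710²) = 3115.6 m/s.
tᵢ = 2·12.9·3115.6/(1710·3554) = 0.01323 s.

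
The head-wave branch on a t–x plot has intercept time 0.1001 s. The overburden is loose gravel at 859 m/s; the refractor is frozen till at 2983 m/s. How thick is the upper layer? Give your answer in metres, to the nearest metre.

h = tᵢ·V₁·V₂ / (2·√(V₂²−V₁²)).
√(V₂²−V₁²) = √(2983² − 859²) = 2856.6 m/s.
h = 0.1001 s × 859 × 2983 / (2 × 2856.6) = 44.89 m.

45 m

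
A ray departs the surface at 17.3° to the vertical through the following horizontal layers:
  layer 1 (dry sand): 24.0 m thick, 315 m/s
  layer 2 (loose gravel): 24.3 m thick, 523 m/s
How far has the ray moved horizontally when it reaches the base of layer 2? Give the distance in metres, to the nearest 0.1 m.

21.3 m

p = sin θ₁/V₁ = sin 17.3°/315 = 9.4405e-04 s/m is conserved through the stack.
Layer 1: θ = 17.30°; offset = 24.0·tan 17.30° = 7.475 m.
Layer 2: sin θ = p·523 = 0.4937 → θ = 29.59°; offset = 24.3·tan 29.59° = 13.797 m.
Summing the layer offsets gives 21.272 m.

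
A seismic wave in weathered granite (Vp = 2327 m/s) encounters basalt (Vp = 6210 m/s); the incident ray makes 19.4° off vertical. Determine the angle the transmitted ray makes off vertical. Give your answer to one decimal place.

62.4°

sin θ₁/V₁ = sin θ₂/V₂ ⇒ sin θ₂ = 6210·sin 19.4°/2327 = 6210·0.3322/2327 = 0.8864.
θ₂ = arcsin 0.8864 = 62.43° from the normal.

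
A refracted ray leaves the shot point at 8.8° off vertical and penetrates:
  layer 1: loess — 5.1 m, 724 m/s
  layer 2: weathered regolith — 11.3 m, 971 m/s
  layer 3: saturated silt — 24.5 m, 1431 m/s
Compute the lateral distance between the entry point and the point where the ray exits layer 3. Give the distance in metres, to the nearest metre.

11 m

Apply Snell's law at each interface; in layer i the horizontal offset is hᵢ·tan θᵢ.
Layer 1: θ = 8.80°; offset = 5.1·tan 8.80° = 0.790 m.
Layer 2: sin θ = 971·sin 8.8°/724 = 0.2052, θ = 11.84°; offset = 11.3·tan 11.84° = 2.369 m.
Layer 3: sin θ = 1431·sin 8.8°/724 = 0.3024, θ = 17.60°; offset = 24.5·tan 17.60° = 7.772 m.
Σ offsets = 10.931 m.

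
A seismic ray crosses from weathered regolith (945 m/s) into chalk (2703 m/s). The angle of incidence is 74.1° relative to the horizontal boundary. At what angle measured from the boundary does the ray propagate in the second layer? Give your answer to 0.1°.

Convert to the normal: θ₁ = 90° − 74.1° = 15.9°.
Snell's law: sin θ₂ = (V₂/V₁)·sin θ₁ = (2703/945)·sin 15.9° = 0.7836.
θ₂ = sin⁻¹(0.7836) = 51.59° (from vertical).
From the interface: 90° − 51.59° = 38.41°.

38.4°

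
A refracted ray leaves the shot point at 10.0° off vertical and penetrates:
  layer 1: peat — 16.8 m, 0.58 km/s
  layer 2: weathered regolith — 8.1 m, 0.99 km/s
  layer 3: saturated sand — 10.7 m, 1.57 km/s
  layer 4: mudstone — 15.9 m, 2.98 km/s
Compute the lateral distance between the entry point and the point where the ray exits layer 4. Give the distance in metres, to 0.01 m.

42.58 m

Apply Snell's law at each interface; in layer i the horizontal offset is hᵢ·tan θᵢ.
Layer 1: θ = 10.00°; offset = 16.8·tan 10.00° = 2.9623 m.
Layer 2: sin θ = 0.99·sin 10.0°/0.58 = 0.2964, θ = 17.24°; offset = 8.1·tan 17.24° = 2.5138 m.
Layer 3: sin θ = 1.57·sin 10.0°/0.58 = 0.4700, θ = 28.04°; offset = 10.7·tan 28.04° = 5.6983 m.
Layer 4: sin θ = 2.98·sin 10.0°/0.58 = 0.8922, θ = 63.15°; offset = 15.9·tan 63.15° = 31.4086 m.
Summing the layer offsets gives 42.5829 m.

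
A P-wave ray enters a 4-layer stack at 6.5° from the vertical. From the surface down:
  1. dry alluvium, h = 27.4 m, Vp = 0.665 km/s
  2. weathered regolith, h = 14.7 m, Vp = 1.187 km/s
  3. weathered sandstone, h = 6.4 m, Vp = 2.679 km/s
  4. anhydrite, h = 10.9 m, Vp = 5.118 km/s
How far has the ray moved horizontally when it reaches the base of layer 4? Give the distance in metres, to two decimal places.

28.78 m

Apply Snell's law at each interface; in layer i the horizontal offset is hᵢ·tan θᵢ.
Layer 1: θ = 6.50°; offset = 27.4·tan 6.50° = 3.1218 m.
Layer 2: sin θ = 1.187·sin 6.5°/0.665 = 0.2021, θ = 11.66°; offset = 14.7·tan 11.66° = 3.0329 m.
Layer 3: sin θ = 2.679·sin 6.5°/0.665 = 0.4560, θ = 27.13°; offset = 6.4·tan 27.13° = 3.2796 m.
Layer 4: sin θ = 5.118·sin 6.5°/0.665 = 0.8712, θ = 60.60°; offset = 10.9·tan 60.60° = 19.3467 m.
Σ offsets = 28.7811 m.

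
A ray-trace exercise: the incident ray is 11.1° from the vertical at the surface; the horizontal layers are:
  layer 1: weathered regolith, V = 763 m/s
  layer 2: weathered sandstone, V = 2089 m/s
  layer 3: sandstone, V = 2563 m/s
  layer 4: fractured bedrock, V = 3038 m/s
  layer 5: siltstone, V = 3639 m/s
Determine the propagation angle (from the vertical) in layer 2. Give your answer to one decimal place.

31.8°

Snell's law across each interface conserves sin θ / V, so sin θ_2 = V_2·sin θ₁/V₁.
sin θ_2 = 2089 × sin 11.1° / 763 = 0.5271.
θ_2 = 31.81° from the vertical.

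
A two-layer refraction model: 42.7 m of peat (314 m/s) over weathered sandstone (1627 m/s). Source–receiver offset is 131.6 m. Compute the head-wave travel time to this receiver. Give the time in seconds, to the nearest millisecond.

t = x/V₂ + 2h·√(V₂²−V₁²)/(V₁V₂).
√(V₂²−V₁²) = √(1627²−314²) = 1596.4 m/s; delay term = 2·42.7·1596.4/(314·1627) = 0.26686 s.
t = 131.6/1627 + 0.26686 = 0.34775 s.

0.348 s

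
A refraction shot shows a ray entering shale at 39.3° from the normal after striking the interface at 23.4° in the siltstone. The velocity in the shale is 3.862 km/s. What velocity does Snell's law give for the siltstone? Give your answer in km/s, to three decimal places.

Snell's law: sin 23.4°/V₁ = sin 39.3°/V₂.
V₁ = V₂·sin 23.4°/sin 39.3° = 3.862 × 0.6270 = 2.422 km/s.

2.422 km/s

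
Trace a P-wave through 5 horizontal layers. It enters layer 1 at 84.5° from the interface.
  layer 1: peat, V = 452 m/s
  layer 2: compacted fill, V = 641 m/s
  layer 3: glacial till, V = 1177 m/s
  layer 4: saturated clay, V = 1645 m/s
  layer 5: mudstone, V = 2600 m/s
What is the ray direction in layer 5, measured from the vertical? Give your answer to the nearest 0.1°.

From the normal: θ₁ = 90° − 84.5° = 5.5°.
Snell's law across each interface conserves sin θ / V, so sin θ_5 = V_5·sin θ₁/V₁.
sin θ_5 = 2600 × sin 5.5° / 452 = 0.5513.
θ_5 = 33.46° from the vertical.

33.5°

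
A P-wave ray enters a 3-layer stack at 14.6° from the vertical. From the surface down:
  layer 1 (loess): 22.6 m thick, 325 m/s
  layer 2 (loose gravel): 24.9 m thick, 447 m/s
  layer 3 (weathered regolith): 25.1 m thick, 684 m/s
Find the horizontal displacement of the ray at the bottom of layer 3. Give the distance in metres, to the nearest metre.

31 m

Apply Snell's law at each interface; in layer i the horizontal offset is hᵢ·tan θᵢ.
Layer 1: θ = 14.60°; offset = 22.6·tan 14.60° = 5.887 m.
Layer 2: sin θ = 447·sin 14.6°/325 = 0.3467, θ = 20.29°; offset = 24.9·tan 20.29° = 9.203 m.
Layer 3: sin θ = 684·sin 14.6°/325 = 0.5305, θ = 32.04°; offset = 25.1·tan 32.04° = 15.709 m.
Total horizontal offset = 30.799 m.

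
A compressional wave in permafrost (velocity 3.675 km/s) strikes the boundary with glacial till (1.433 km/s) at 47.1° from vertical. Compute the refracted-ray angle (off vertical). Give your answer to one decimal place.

16.6°

Snell's law: sin θ₂ = (V₂/V₁)·sin θ₁ = (1.433/3.675)·sin 47.1° = 0.2856.
θ₂ = sin⁻¹(0.2856) = 16.60° (from vertical).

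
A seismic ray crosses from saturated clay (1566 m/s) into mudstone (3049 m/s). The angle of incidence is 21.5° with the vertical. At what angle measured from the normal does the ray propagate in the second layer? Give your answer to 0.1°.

45.5°

Snell's law: sin θ₂ = (V₂/V₁)·sin θ₁ = (3049/1566)·sin 21.5° = 0.7136.
θ₂ = sin⁻¹(0.7136) = 45.53° (from vertical).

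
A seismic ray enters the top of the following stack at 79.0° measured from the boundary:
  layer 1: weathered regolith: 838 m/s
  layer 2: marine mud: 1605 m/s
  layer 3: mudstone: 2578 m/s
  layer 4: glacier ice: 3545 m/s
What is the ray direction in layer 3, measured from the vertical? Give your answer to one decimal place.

From the normal: θ₁ = 90° − 79.0° = 11.0°.
Ray parameter p = sin 11.0° / 838 = 2.2770e-04 s/m.
sin θ_3 = p·V_3 = 2.2770e-04 × 2578 = 0.5870.
θ_3 = arcsin 0.5870 = 35.94°.

35.9°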